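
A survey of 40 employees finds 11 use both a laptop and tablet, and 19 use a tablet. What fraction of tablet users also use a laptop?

P(A ∩ B) = 11/40
P(B) = 19/40
P(A|B) = P(A ∩ B) / P(B) = (11/40) / (19/40) = 11/19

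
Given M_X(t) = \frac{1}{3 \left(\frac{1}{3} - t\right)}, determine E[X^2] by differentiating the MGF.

To find E[X^2], compute M^(2)(0):
M^(1)(t) = \frac{1}{3 \left(\frac{1}{3} - t\right)^{2}}
M^(2)(t) = \frac{2}{3 \left(\frac{1}{3} - t\right)^{3}}
M^(2)(0) = 18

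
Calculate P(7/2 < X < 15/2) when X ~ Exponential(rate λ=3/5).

P(7/2 < X < 15/2) = ∫_{7/2}^{15/2} f(x) dx
where f(x) = \frac{3 e^{- \frac{3 x}{5}}}{5}
= - \frac{1}{e^{\frac{9}{2}}} + e^{- \frac{21}{10}}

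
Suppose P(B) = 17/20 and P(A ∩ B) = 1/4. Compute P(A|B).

P(A|B) = P(A ∩ B) / P(B)
= (1/4) / (17/20)
= 5/17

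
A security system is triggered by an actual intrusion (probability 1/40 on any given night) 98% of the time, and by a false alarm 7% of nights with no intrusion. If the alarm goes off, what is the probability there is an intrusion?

Let D = the rare event, + = positive/flagged.
P(D) = 1/40
P(+|D) = 98/100 = 49/50
P(+|D') = 7/100
P(+) = P(+|D)P(D) + P(+|D')P(D')
     = \frac{49}{50} × \frac{1}{40} + \frac{7}{100} × \frac{39}{40}
     = \frac{371}{4000}
P(D|+) = P(+|D)P(D)/P(+) = \frac{14}{53}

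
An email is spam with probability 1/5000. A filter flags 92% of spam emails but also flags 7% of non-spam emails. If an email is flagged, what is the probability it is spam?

Let D = the rare event, + = positive/flagged.
P(D) = 1/5000
P(+|D) = 92/100 = 23/25
P(+|D') = 7/100
P(+) = P(+|D)P(D) + P(+|D')P(D')
     = \frac{23}{25} × \frac{1}{5000} + \frac{7}{100} × \frac{4999}{5000}
     = \frac{7017}{100000}
P(D|+) = P(+|D)P(D)/P(+) = \frac{92}{35085}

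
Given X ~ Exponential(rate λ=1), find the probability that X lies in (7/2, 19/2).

P(7/2 < X < 19/2) = ∫_{7/2}^{19/2} f(x) dx
where f(x) = e^{- x}
= - \frac{1 - e^{6}}{e^{\frac{19}{2}}}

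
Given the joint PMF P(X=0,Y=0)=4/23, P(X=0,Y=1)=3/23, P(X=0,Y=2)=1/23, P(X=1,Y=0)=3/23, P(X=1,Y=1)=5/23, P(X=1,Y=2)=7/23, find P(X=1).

P(X=1) = P(X=1,Y=0) + P(X=1,Y=1) + P(X=1,Y=2)
= 3/23 + 5/23 + 7/23
= 15/23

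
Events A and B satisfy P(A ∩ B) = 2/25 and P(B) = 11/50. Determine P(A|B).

P(A|B) = P(A ∩ B) / P(B)
= (2/25) / (11/50)
= 4/11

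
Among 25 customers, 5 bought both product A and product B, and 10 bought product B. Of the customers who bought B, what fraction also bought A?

P(A ∩ B) = 5/25 = 1/5
P(B) = 10/25 = 2/5
P(A|B) = P(A ∩ B) / P(B) = (1/5) / (2/5) = 1/2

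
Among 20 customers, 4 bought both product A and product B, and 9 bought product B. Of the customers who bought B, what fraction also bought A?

P(A ∩ B) = 4/20 = 1/5
P(B) = 9/20
P(A|B) = P(A ∩ B) / P(B) = (1/5) / (9/20) = 4/9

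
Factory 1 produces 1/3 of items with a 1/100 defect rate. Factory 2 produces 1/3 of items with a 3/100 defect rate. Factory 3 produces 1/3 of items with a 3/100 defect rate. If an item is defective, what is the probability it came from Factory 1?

Using Bayes' theorem:
P(F1) = 1/3, P(D|F1) = 1/100
P(F2) = 1/3, P(D|F2) = 3/100
P(F3) = 1/3, P(D|F3) = 3/100
P(D) = P(D|F1)P(F1) + P(D|F2)P(F2) + P(D|F3)P(F3)
     = \frac{7}{300}
P(F1|D) = P(D|F1)P(F1) / P(D)
= \frac{1}{7}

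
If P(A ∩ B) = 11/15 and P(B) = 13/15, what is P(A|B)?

P(A|B) = P(A ∩ B) / P(B)
= (11/15) / (13/15)
= 11/13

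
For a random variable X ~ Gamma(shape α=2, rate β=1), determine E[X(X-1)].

E[X(X-1)] = E[X² - X] = E[X²] - E[X]
E[X] = 2
E[X²] = Var(X) + (E[X])² = 2 + (2)² = 6
E[X(X-1)] = 6 - 2 = 4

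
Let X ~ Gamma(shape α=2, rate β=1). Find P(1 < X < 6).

P(1 < X < 6) = ∫_{1}^{6} f(x) dx
where f(x) = x e^{- x}
= \frac{-7 + 2 e^{5}}{e^{6}}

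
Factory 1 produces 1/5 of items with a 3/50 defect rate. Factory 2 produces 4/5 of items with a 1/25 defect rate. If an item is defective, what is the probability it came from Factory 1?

Using Bayes' theorem:
P(F1) = 1/5, P(D|F1) = 3/50
P(F2) = 4/5, P(D|F2) = 1/25
P(D) = P(D|F1)P(F1) + P(D|F2)P(F2)
     = \frac{11}{250}
P(F1|D) = P(D|F1)P(F1) / P(D)
= \frac{3}{11}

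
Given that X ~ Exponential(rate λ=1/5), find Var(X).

For X ~ Exponential(rate λ=1/5):
Var(X) = 25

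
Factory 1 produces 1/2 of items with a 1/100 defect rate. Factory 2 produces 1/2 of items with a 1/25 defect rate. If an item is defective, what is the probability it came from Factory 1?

Using Bayes' theorem:
P(F1) = 1/2, P(D|F1) = 1/100
P(F2) = 1/2, P(D|F2) = 1/25
P(D) = P(D|F1)P(F1) + P(D|F2)P(F2)
     = \frac{1}{40}
P(F1|D) = P(D|F1)P(F1) / P(D)
= \frac{1}{5}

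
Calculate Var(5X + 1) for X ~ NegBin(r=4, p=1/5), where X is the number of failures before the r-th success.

For X ~ NegBin(r=4, p=1/5), where X is the number of failures before the r-th success:
Var(X) = 80
Var(5X + 1) = (5)² × Var(X) = 25 × 80 = 2000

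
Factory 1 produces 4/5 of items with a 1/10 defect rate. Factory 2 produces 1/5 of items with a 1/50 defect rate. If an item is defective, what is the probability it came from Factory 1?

Using Bayes' theorem:
P(F1) = 4/5, P(D|F1) = 1/10
P(F2) = 1/5, P(D|F2) = 1/50
P(D) = P(D|F1)P(F1) + P(D|F2)P(F2)
     = \frac{21}{250}
P(F1|D) = P(D|F1)P(F1) / P(D)
= \frac{20}{21}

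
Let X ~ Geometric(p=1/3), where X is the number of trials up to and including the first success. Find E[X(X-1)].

E[X(X-1)] = E[X² - X] = E[X²] - E[X]
E[X] = 3
E[X²] = Var(X) + (E[X])² = 6 + (3)² = 15
E[X(X-1)] = 15 - 3 = 12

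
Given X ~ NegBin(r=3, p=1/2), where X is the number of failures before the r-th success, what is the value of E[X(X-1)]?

E[X(X-1)] = E[X² - X] = E[X²] - E[X]
E[X] = 3
E[X²] = Var(X) + (E[X])² = 6 + (3)² = 15
E[X(X-1)] = 15 - 3 = 12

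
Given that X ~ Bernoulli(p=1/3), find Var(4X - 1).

For X ~ Bernoulli(p=1/3):
Var(X) = \frac{2}{9}
Var(4X - 1) = (4)² × Var(X) = 16 × \frac{2}{9} = \frac{32}{9}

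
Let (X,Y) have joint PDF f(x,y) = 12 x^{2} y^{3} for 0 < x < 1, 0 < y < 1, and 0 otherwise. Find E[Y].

E[Y] = ∫_0^1 ∫_0^1 y × f(x,y) dx dy
= \frac{4}{5}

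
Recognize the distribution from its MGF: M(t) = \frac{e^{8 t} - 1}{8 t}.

The MGF M(t) = \frac{e^{8 t} - 1}{8 t} is the standard form for the Uniform distribution.
Comparing with the known MGF formula identifies: Uniform(0, 8)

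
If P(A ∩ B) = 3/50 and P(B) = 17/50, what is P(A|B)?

P(A|B) = P(A ∩ B) / P(B)
= (3/50) / (17/50)
= 3/17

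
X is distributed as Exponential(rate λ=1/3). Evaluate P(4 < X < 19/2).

P(4 < X < 19/2) = ∫_{4}^{19/2} f(x) dx
where f(x) = \frac{e^{- \frac{x}{3}}}{3}
= - \frac{1}{e^{\frac{19}{6}}} + e^{- \frac{4}{3}}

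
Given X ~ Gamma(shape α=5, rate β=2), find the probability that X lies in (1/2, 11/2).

P(1/2 < X < 11/2) = ∫_{1/2}^{11/2} f(x) dx
where f(x) = \frac{4 x^{4} e^{- 2 x}}{3}
= \frac{5 \left(-4341 + 13 e^{10}\right)}{24 e^{11}}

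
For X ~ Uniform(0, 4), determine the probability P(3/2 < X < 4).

P(3/2 < X < 4) = ∫_{3/2}^{4} f(x) dx
where f(x) = \frac{1}{4}
= \frac{5}{8}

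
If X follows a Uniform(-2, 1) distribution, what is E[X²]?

Using the identity E[X²] = Var(X) + (E[X])²:
E[X] = - \frac{1}{2}
Var(X) = \frac{3}{4}
E[X²] = \frac{3}{4} + (- \frac{1}{2})²
= 1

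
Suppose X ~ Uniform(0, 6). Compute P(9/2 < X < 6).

P(9/2 < X < 6) = ∫_{9/2}^{6} f(x) dx
where f(x) = \frac{1}{6}
= \frac{1}{4}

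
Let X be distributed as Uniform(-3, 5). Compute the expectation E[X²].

Using the identity E[X²] = Var(X) + (E[X])²:
E[X] = 1
Var(X) = \frac{16}{3}
E[X²] = \frac{16}{3} + (1)²
= \frac{19}{3}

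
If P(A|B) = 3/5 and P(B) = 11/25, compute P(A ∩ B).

By definition, P(A|B) = P(A ∩ B) / P(B)
So P(A ∩ B) = P(A|B) × P(B)
= 3/5 × 11/25
= 33/125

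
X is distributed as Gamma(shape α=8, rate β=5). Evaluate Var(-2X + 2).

For X ~ Gamma(shape α=8, rate β=5):
Var(X) = \frac{8}{25}
Var(-2X + 2) = (-2)² × Var(X) = 4 × \frac{8}{25} = \frac{32}{25}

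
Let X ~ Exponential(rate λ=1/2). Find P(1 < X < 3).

P(1 < X < 3) = ∫_{1}^{3} f(x) dx
where f(x) = \frac{e^{- \frac{x}{2}}}{2}
= - \frac{1 - e}{e^{\frac{3}{2}}}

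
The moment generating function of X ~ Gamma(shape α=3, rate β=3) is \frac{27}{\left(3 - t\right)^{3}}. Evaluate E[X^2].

To find E[X^2], compute M^(2)(0):
M^(1)(t) = \frac{81}{\left(3 - t\right)^{4}}
M^(2)(t) = \frac{324}{\left(3 - t\right)^{5}}
M^(2)(0) = \frac{4}{3}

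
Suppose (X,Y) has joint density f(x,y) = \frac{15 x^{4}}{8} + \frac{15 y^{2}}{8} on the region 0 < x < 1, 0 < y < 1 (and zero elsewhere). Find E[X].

E[X] = ∫_0^1 ∫_0^1 x × f(x,y) dy dx
= ∫_0^1 ∫_0^1 x × (\frac{15 x^{4}}{8} + \frac{15 y^{2}}{8}) dy dx
= \frac{5}{8}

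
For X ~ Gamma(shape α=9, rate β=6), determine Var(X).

For X ~ Gamma(shape α=9, rate β=6):
Var(X) = \frac{1}{4}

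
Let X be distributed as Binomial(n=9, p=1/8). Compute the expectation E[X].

For X ~ Binomial(n=9, p=1/8), the expected value is:
E[X] = \frac{9}{8}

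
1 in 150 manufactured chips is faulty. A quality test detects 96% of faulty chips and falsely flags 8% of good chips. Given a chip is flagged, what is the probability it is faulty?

Let D = the rare event, + = positive/flagged.
P(D) = 1/150
P(+|D) = 96/100 = 24/25
P(+|D') = 8/100 = 2/25
P(+) = P(+|D)P(D) + P(+|D')P(D')
     = \frac{24}{25} × \frac{1}{150} + \frac{2}{25} × \frac{149}{150}
     = \frac{161}{1875}
P(D|+) = P(+|D)P(D)/P(+) = \frac{12}{161}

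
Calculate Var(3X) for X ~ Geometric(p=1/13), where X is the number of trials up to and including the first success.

For X ~ Geometric(p=1/13), where X is the number of trials up to and including the first success:
Var(X) = 156
Var(3X) = (3)² × Var(X) = 9 × 156 = 1404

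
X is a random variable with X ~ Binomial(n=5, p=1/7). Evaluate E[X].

For X ~ Binomial(n=5, p=1/7), the expected value is:
E[X] = \frac{5}{7}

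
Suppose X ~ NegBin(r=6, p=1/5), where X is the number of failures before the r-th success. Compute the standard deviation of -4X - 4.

For X ~ NegBin(r=6, p=1/5), where X is the number of failures before the r-th success:
Var(X) = 120
SD(X) = √(Var(X)) = √(120) = 2 \sqrt{30}
SD(-4X - 4) = |-4| × SD(X) = 4 × 2 \sqrt{30} = 8 \sqrt{30}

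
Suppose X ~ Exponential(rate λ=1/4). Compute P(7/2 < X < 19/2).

P(7/2 < X < 19/2) = ∫_{7/2}^{19/2} f(x) dx
where f(x) = \frac{e^{- \frac{x}{4}}}{4}
= - \frac{1 - e^{\frac{3}{2}}}{e^{\frac{19}{8}}}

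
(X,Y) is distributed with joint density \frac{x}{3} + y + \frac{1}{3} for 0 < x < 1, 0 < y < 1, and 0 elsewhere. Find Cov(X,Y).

E[XY] = ∫∫ xy × f(x,y) dx dy = \frac{11}{36}
E[X] = \frac{19}{36}
E[Y] = \frac{7}{12}
Cov(X,Y) = E[XY] - E[X]E[Y] = - \frac{1}{432}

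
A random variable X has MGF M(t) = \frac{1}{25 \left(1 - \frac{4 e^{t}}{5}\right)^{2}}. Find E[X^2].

To find E[X^2], compute M^(2)(0):
M^(1)(t) = \frac{8 e^{t}}{125 \left(1 - \frac{4 e^{t}}{5}\right)^{3}}
M^(2)(t) = \frac{8 e^{t}}{125 \left(1 - \frac{4 e^{t}}{5}\right)^{3}} + \frac{96 e^{2 t}}{625 \left(1 - \frac{4 e^{t}}{5}\right)^{4}}
M^(2)(0) = 104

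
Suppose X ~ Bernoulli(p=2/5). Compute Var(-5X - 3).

For X ~ Bernoulli(p=2/5):
Var(X) = \frac{6}{25}
Var(-5X - 3) = (-5)² × Var(X) = 25 × \frac{6}{25} = 6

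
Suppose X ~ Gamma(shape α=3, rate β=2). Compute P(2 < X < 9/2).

P(2 < X < 9/2) = ∫_{2}^{9/2} f(x) dx
where f(x) = 4 x^{2} e^{- 2 x}
= \frac{-101 + 26 e^{5}}{2 e^{9}}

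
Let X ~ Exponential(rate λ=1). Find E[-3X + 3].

For X ~ Exponential(rate λ=1):
E[X] = 1
E[-3X + 3] = -3 × E[X] + 3 = 0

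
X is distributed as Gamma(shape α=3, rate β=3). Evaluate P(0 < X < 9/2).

P(0 < X < 9/2) = ∫_{0}^{9/2} f(x) dx
where f(x) = \frac{27 x^{2} e^{- 3 x}}{2}
= 1 - \frac{845}{8 e^{\frac{27}{2}}}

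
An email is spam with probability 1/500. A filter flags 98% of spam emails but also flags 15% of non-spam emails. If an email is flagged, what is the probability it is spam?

Let D = the rare event, + = positive/flagged.
P(D) = 1/500
P(+|D) = 98/100 = 49/50
P(+|D') = 15/100 = 3/20
P(+) = P(+|D)P(D) + P(+|D')P(D')
     = \frac{49}{50} × \frac{1}{500} + \frac{3}{20} × \frac{499}{500}
     = \frac{7583}{50000}
P(D|+) = P(+|D)P(D)/P(+) = \frac{98}{7583}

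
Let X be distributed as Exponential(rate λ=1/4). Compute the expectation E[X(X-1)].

E[X(X-1)] = E[X² - X] = E[X²] - E[X]
E[X] = 4
E[X²] = Var(X) + (E[X])² = 16 + (4)² = 32
E[X(X-1)] = 32 - 4 = 28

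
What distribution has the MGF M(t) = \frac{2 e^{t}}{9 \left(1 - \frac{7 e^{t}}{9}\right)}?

The MGF M(t) = \frac{2 e^{t}}{9 \left(1 - \frac{7 e^{t}}{9}\right)} is the standard form for the Geometric distribution.
Comparing with the known MGF formula identifies: Geometric(p=2/9), X = trial number of first success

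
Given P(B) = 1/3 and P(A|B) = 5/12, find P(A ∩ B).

By definition, P(A|B) = P(A ∩ B) / P(B)
So P(A ∩ B) = P(A|B) × P(B)
= 5/12 × 1/3
= 5/36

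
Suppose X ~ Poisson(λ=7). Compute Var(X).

For X ~ Poisson(λ=7):
Var(X) = 7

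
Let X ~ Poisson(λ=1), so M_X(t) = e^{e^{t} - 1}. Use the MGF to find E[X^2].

To find E[X^2], compute M^(2)(0):
M^(1)(t) = e^{t} e^{e^{t} - 1}
M^(2)(t) = e^{2 t} e^{e^{t} - 1} + e^{t} e^{e^{t} - 1}
M^(2)(0) = 2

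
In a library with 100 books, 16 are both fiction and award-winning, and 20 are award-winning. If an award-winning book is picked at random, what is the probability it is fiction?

P(A ∩ B) = 16/100 = 4/25
P(B) = 20/100 = 1/5
P(A|B) = P(A ∩ B) / P(B) = (4/25) / (1/5) = 4/5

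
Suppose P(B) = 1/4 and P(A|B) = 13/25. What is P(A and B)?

By definition, P(A|B) = P(A ∩ B) / P(B)
So P(A ∩ B) = P(A|B) × P(B)
= 13/25 × 1/4
= 13/100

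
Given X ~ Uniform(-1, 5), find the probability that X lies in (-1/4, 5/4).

P(-1/4 < X < 5/4) = ∫_{-1/4}^{5/4} f(x) dx
where f(x) = \frac{1}{6}
= \frac{1}{4}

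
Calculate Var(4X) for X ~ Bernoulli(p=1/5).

For X ~ Bernoulli(p=1/5):
Var(X) = \frac{4}{25}
Var(4X) = (4)² × Var(X) = 16 × \frac{4}{25} = \frac{64}{25}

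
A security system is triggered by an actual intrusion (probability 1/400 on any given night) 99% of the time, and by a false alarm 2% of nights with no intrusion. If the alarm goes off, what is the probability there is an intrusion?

Let D = the rare event, + = positive/flagged.
P(D) = 1/400
P(+|D) = 99/100
P(+|D') = 2/100 = 1/50
P(+) = P(+|D)P(D) + P(+|D')P(D')
     = \frac{99}{100} × \frac{1}{400} + \frac{1}{50} × \frac{399}{400}
     = \frac{897}{40000}
P(D|+) = P(+|D)P(D)/P(+) = \frac{33}{299}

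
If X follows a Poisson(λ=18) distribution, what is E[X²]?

Using the identity E[X²] = Var(X) + (E[X])²:
E[X] = 18
Var(X) = 18
E[X²] = 18 + (18)²
= 342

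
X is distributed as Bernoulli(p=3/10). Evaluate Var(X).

For X ~ Bernoulli(p=3/10):
Var(X) = \frac{21}{100}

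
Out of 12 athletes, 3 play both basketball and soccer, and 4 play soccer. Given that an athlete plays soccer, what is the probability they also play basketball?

P(A ∩ B) = 3/12 = 1/4
P(B) = 4/12 = 1/3
P(A|B) = P(A ∩ B) / P(B) = (1/4) / (1/3) = 3/4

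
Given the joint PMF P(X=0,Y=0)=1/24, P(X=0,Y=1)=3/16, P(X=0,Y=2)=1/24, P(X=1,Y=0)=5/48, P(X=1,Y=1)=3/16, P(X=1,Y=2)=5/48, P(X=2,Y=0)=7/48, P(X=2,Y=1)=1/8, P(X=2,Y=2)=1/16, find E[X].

First find marginal of X:
P(X=0) = 13/48
P(X=1) = 19/48
P(X=2) = 1/3
E[X] = 0 × 13/48 + 1 × 19/48 + 2 × 1/3 = 17/16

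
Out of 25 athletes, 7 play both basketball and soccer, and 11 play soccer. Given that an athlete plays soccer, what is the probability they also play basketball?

P(A ∩ B) = 7/25
P(B) = 11/25
P(A|B) = P(A ∩ B) / P(B) = (7/25) / (11/25) = 7/11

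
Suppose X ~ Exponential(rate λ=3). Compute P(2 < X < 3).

P(2 < X < 3) = ∫_{2}^{3} f(x) dx
where f(x) = 3 e^{- 3 x}
= - \frac{1 - e^{3}}{e^{9}}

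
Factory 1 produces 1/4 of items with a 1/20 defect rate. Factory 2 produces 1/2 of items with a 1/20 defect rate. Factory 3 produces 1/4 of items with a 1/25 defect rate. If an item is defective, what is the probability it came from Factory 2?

Using Bayes' theorem:
P(F1) = 1/4, P(D|F1) = 1/20
P(F2) = 1/2, P(D|F2) = 1/20
P(F3) = 1/4, P(D|F3) = 1/25
P(D) = P(D|F1)P(F1) + P(D|F2)P(F2) + P(D|F3)P(F3)
     = \frac{19}{400}
P(F2|D) = P(D|F2)P(F2) / P(D)
= \frac{10}{19}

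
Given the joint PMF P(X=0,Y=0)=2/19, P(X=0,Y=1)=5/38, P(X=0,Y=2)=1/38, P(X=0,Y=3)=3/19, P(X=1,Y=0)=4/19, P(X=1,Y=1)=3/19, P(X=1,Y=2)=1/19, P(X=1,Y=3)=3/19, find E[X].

First find marginal of X:
P(X=0) = 8/19
P(X=1) = 11/19
E[X] = 0 × 8/19 + 1 × 11/19 = 11/19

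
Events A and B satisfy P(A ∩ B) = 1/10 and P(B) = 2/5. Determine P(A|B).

P(A|B) = P(A ∩ B) / P(B)
= (1/10) / (2/5)
= 1/4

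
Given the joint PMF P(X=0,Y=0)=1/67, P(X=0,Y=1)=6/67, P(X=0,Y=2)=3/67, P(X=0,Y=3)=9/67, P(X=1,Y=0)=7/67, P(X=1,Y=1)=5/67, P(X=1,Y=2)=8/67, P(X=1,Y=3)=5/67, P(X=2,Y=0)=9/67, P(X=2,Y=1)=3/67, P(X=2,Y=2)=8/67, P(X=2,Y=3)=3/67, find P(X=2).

P(X=2) = P(X=2,Y=0) + P(X=2,Y=1) + P(X=2,Y=2) + P(X=2,Y=3)
= 9/67 + 3/67 + 8/67 + 3/67
= 23/67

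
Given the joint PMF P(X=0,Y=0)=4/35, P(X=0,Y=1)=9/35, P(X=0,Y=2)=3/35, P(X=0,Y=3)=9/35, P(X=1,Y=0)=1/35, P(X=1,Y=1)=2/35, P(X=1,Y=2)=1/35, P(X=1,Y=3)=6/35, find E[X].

First find marginal of X:
P(X=0) = 5/7
P(X=1) = 2/7
E[X] = 0 × 5/7 + 1 × 2/7 = 2/7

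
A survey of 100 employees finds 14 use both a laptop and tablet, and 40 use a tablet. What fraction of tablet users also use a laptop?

P(A ∩ B) = 14/100 = 7/50
P(B) = 40/100 = 2/5
P(A|B) = P(A ∩ B) / P(B) = (7/50) / (2/5) = 7/20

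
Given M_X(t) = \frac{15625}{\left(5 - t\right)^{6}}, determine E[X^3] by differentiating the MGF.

To find E[X^3], compute M^(3)(0):
M^(1)(t) = \frac{93750}{\left(5 - t\right)^{7}}
M^(2)(t) = \frac{656250}{\left(5 - t\right)^{8}}
M^(3)(t) = \frac{5250000}{\left(5 - t\right)^{9}}
M^(3)(0) = \frac{336}{125}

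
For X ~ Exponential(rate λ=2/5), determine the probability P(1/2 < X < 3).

P(1/2 < X < 3) = ∫_{1/2}^{3} f(x) dx
where f(x) = \frac{2 e^{- \frac{2 x}{5}}}{5}
= - \frac{1 - e}{e^{\frac{6}{5}}}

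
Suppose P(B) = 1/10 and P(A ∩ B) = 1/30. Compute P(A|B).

P(A|B) = P(A ∩ B) / P(B)
= (1/30) / (1/10)
= 1/3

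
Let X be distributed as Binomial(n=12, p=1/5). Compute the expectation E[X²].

Using the identity E[X²] = Var(X) + (E[X])²:
E[X] = \frac{12}{5}
Var(X) = \frac{48}{25}
E[X²] = \frac{48}{25} + (\frac{12}{5})²
= \frac{192}{25}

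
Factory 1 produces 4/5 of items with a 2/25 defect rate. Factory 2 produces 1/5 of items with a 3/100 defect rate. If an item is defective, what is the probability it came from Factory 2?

Using Bayes' theorem:
P(F1) = 4/5, P(D|F1) = 2/25
P(F2) = 1/5, P(D|F2) = 3/100
P(D) = P(D|F1)P(F1) + P(D|F2)P(F2)
     = \frac{7}{100}
P(F2|D) = P(D|F2)P(F2) / P(D)
= \frac{3}{35}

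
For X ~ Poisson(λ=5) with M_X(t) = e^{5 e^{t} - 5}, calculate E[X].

To find E[X], compute M^(1)(0):
M^(1)(t) = 5 e^{t} e^{5 e^{t} - 5}
M^(1)(0) = 5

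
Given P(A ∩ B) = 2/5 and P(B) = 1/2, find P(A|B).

P(A|B) = P(A ∩ B) / P(B)
= (2/5) / (1/2)
= 4/5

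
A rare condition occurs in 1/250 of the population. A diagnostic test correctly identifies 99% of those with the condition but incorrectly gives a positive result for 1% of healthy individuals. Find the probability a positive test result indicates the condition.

Let D = the rare event, + = positive/flagged.
P(D) = 1/250
P(+|D) = 99/100
P(+|D') = 1/100
P(+) = P(+|D)P(D) + P(+|D')P(D')
     = \frac{99}{100} × \frac{1}{250} + \frac{1}{100} × \frac{249}{250}
     = \frac{87}{6250}
P(D|+) = P(+|D)P(D)/P(+) = \frac{33}{116}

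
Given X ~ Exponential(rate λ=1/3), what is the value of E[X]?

For X ~ Exponential(rate λ=1/3), the expected value is:
E[X] = 3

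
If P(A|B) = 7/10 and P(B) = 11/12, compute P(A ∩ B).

By definition, P(A|B) = P(A ∩ B) / P(B)
So P(A ∩ B) = P(A|B) × P(B)
= 7/10 × 11/12
= 77/120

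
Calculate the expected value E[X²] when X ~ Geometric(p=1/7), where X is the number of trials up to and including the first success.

Using the identity E[X²] = Var(X) + (E[X])²:
E[X] = 7
Var(X) = 42
E[X²] = 42 + (7)²
= 91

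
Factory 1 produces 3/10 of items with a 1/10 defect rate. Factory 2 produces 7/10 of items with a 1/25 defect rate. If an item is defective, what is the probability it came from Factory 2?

Using Bayes' theorem:
P(F1) = 3/10, P(D|F1) = 1/10
P(F2) = 7/10, P(D|F2) = 1/25
P(D) = P(D|F1)P(F1) + P(D|F2)P(F2)
     = \frac{29}{500}
P(F2|D) = P(D|F2)P(F2) / P(D)
= \frac{14}{29}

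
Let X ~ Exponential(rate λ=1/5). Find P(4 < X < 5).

P(4 < X < 5) = ∫_{4}^{5} f(x) dx
where f(x) = \frac{e^{- \frac{x}{5}}}{5}
= - \frac{1}{e} + e^{- \frac{4}{5}}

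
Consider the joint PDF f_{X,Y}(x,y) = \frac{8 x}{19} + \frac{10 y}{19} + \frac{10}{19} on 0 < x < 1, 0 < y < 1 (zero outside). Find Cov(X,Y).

E[XY] = ∫∫ xy × f(x,y) dx dy = \frac{11}{38}
E[X] = \frac{61}{114}
E[Y] = \frac{31}{57}
Cov(X,Y) = E[XY] - E[X]E[Y] = - \frac{5}{3249}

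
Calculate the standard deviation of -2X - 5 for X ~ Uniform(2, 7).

For X ~ Uniform(2, 7):
Var(X) = \frac{25}{12}
SD(X) = √(Var(X)) = √(\frac{25}{12}) = \frac{5 \sqrt{3}}{6}
SD(-2X - 5) = |-2| × SD(X) = 2 × \frac{5 \sqrt{3}}{6} = \frac{5 \sqrt{3}}{3}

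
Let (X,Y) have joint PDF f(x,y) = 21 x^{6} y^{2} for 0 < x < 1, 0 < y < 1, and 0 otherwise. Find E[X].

E[X] = ∫_0^1 ∫_0^1 x × f(x,y) dy dx
= ∫_0^1 ∫_0^1 x × (21 x^{6} y^{2}) dy dx
= \frac{7}{8}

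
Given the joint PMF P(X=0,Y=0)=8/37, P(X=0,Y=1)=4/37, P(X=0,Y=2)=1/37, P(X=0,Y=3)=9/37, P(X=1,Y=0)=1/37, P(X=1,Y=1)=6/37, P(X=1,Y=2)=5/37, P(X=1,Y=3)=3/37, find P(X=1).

P(X=1) = P(X=1,Y=0) + P(X=1,Y=1) + P(X=1,Y=2) + P(X=1,Y=3)
= 1/37 + 6/37 + 5/37 + 3/37
= 15/37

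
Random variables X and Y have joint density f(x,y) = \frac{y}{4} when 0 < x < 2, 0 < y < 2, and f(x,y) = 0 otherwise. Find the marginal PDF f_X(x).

f_X(x) = ∫_0^2 f(x,y) dy
= ∫_0^2 \frac{y}{4} dy
= \frac{1}{2} for 0 < x < 2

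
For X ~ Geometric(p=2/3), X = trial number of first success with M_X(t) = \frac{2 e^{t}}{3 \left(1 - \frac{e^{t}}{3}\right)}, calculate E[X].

To find E[X], compute M^(1)(0):
M^(1)(t) = \frac{2 e^{t}}{3 \left(1 - \frac{e^{t}}{3}\right)} + \frac{2 e^{2 t}}{9 \left(1 - \frac{e^{t}}{3}\right)^{2}}
M^(1)(0) = \frac{3}{2}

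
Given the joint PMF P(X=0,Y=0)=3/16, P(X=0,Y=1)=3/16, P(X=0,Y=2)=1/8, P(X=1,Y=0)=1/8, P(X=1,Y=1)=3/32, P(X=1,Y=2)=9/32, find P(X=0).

P(X=0) = P(X=0,Y=0) + P(X=0,Y=1) + P(X=0,Y=2)
= 3/16 + 3/16 + 1/8
= 1/2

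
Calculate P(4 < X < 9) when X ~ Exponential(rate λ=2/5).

P(4 < X < 9) = ∫_{4}^{9} f(x) dx
where f(x) = \frac{2 e^{- \frac{2 x}{5}}}{5}
= - \frac{1 - e^{2}}{e^{\frac{18}{5}}}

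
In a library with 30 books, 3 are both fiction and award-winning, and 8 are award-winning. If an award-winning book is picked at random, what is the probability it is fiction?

P(A ∩ B) = 3/30 = 1/10
P(B) = 8/30 = 4/15
P(A|B) = P(A ∩ B) / P(B) = (1/10) / (4/15) = 3/8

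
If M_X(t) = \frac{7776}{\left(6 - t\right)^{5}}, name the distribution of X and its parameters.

The MGF M(t) = \frac{7776}{\left(6 - t\right)^{5}} is the standard form for the Gamma distribution.
Comparing with the known MGF formula identifies: Gamma(shape α=5, rate β=6)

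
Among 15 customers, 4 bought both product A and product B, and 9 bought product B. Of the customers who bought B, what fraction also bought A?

P(A ∩ B) = 4/15
P(B) = 9/15 = 3/5
P(A|B) = P(A ∩ B) / P(B) = (4/15) / (3/5) = 4/9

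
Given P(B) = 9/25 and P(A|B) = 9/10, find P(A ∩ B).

By definition, P(A|B) = P(A ∩ B) / P(B)
So P(A ∩ B) = P(A|B) × P(B)
= 9/10 × 9/25
= 81/250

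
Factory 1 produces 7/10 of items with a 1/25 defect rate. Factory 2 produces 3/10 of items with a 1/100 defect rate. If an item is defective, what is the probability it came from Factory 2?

Using Bayes' theorem:
P(F1) = 7/10, P(D|F1) = 1/25
P(F2) = 3/10, P(D|F2) = 1/100
P(D) = P(D|F1)P(F1) + P(D|F2)P(F2)
     = \frac{31}{1000}
P(F2|D) = P(D|F2)P(F2) / P(D)
= \frac{3}{31}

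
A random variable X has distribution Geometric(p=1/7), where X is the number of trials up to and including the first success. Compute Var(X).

For X ~ Geometric(p=1/7), where X is the number of trials up to and including the first success:
Var(X) = 42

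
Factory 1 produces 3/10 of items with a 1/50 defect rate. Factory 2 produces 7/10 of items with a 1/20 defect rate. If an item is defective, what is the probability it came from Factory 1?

Using Bayes' theorem:
P(F1) = 3/10, P(D|F1) = 1/50
P(F2) = 7/10, P(D|F2) = 1/20
P(D) = P(D|F1)P(F1) + P(D|F2)P(F2)
     = \frac{41}{1000}
P(F1|D) = P(D|F1)P(F1) / P(D)
= \frac{6}{41}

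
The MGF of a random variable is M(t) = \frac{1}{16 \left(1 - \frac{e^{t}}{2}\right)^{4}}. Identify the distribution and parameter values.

The MGF M(t) = \frac{1}{16 \left(1 - \frac{e^{t}}{2}\right)^{4}} is the standard form for the NegativeBinomial distribution.
Comparing with the known MGF formula identifies: NegBin(r=4, p=1/2), X = failures before r-th success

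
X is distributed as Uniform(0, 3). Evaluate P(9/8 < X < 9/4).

P(9/8 < X < 9/4) = ∫_{9/8}^{9/4} f(x) dx
where f(x) = \frac{1}{3}
= \frac{3}{8}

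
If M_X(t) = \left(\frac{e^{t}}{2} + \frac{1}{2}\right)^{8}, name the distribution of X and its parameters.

The MGF M(t) = \left(\frac{e^{t}}{2} + \frac{1}{2}\right)^{8} is the standard form for the Binomial distribution.
Comparing with the known MGF formula identifies: Binomial(n=8, p=1/2)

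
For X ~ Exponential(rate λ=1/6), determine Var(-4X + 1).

For X ~ Exponential(rate λ=1/6):
Var(X) = 36
Var(-4X + 1) = (-4)² × Var(X) = 16 × 36 = 576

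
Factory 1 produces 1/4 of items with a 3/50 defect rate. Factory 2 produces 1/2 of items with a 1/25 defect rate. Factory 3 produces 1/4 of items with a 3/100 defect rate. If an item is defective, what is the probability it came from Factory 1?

Using Bayes' theorem:
P(F1) = 1/4, P(D|F1) = 3/50
P(F2) = 1/2, P(D|F2) = 1/25
P(F3) = 1/4, P(D|F3) = 3/100
P(D) = P(D|F1)P(F1) + P(D|F2)P(F2) + P(D|F3)P(F3)
     = \frac{17}{400}
P(F1|D) = P(D|F1)P(F1) / P(D)
= \frac{6}{17}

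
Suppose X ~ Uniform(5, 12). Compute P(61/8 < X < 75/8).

P(61/8 < X < 75/8) = ∫_{61/8}^{75/8} f(x) dx
where f(x) = \frac{1}{7}
= \frac{1}{4}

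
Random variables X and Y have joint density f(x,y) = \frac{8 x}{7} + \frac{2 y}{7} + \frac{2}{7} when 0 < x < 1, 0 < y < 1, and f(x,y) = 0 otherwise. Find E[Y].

E[Y] = ∫_0^1 ∫_0^1 y × f(x,y) dx dy
= \frac{11}{21}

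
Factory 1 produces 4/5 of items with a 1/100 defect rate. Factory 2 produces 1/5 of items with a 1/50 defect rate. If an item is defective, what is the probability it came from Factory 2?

Using Bayes' theorem:
P(F1) = 4/5, P(D|F1) = 1/100
P(F2) = 1/5, P(D|F2) = 1/50
P(D) = P(D|F1)P(F1) + P(D|F2)P(F2)
     = \frac{3}{250}
P(F2|D) = P(D|F2)P(F2) / P(D)
= \frac{1}{3}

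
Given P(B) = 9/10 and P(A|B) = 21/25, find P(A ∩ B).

By definition, P(A|B) = P(A ∩ B) / P(B)
So P(A ∩ B) = P(A|B) × P(B)
= 21/25 × 9/10
= 189/250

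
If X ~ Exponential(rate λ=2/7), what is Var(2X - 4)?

For X ~ Exponential(rate λ=2/7):
Var(X) = \frac{49}{4}
Var(2X - 4) = (2)² × Var(X) = 4 × \frac{49}{4} = 49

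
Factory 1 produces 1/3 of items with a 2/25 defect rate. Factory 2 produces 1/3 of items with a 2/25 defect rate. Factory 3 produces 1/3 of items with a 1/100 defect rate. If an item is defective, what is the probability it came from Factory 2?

Using Bayes' theorem:
P(F1) = 1/3, P(D|F1) = 2/25
P(F2) = 1/3, P(D|F2) = 2/25
P(F3) = 1/3, P(D|F3) = 1/100
P(D) = P(D|F1)P(F1) + P(D|F2)P(F2) + P(D|F3)P(F3)
     = \frac{17}{300}
P(F2|D) = P(D|F2)P(F2) / P(D)
= \frac{8}{17}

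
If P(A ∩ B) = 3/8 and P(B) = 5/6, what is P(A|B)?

P(A|B) = P(A ∩ B) / P(B)
= (3/8) / (5/6)
= 9/20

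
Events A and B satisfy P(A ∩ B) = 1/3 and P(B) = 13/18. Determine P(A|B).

P(A|B) = P(A ∩ B) / P(B)
= (1/3) / (13/18)
= 6/13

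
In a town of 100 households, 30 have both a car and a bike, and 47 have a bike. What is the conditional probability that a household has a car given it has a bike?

P(A ∩ B) = 30/100 = 3/10
P(B) = 47/100
P(A|B) = P(A ∩ B) / P(B) = (3/10) / (47/100) = 30/47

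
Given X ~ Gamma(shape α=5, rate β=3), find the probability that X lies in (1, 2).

P(1 < X < 2) = ∫_{1}^{2} f(x) dx
where f(x) = \frac{81 x^{4} e^{- 3 x}}{8}
= \frac{-920 + 131 e^{3}}{8 e^{6}}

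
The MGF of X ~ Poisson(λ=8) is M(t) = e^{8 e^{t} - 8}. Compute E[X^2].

To find E[X^2], compute M^(2)(0):
M^(1)(t) = 8 e^{t} e^{8 e^{t} - 8}
M^(2)(t) = 64 e^{2 t} e^{8 e^{t} - 8} + 8 e^{t} e^{8 e^{t} - 8}
M^(2)(0) = 72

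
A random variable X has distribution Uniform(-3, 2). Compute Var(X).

For X ~ Uniform(-3, 2):
Var(X) = \frac{25}{12}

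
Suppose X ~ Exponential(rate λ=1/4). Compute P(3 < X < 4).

P(3 < X < 4) = ∫_{3}^{4} f(x) dx
where f(x) = \frac{e^{- \frac{x}{4}}}{4}
= - \frac{1}{e} + e^{- \frac{3}{4}}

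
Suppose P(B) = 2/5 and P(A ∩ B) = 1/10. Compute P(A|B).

P(A|B) = P(A ∩ B) / P(B)
= (1/10) / (2/5)
= 1/4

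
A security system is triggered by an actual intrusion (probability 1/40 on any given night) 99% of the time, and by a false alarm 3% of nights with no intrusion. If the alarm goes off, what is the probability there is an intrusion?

Let D = the rare event, + = positive/flagged.
P(D) = 1/40
P(+|D) = 99/100
P(+|D') = 3/100
P(+) = P(+|D)P(D) + P(+|D')P(D')
     = \frac{99}{100} × \frac{1}{40} + \frac{3}{100} × \frac{39}{40}
     = \frac{27}{500}
P(D|+) = P(+|D)P(D)/P(+) = \frac{11}{24}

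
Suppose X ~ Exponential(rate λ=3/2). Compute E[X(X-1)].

E[X(X-1)] = E[X² - X] = E[X²] - E[X]
E[X] = \frac{2}{3}
E[X²] = Var(X) + (E[X])² = \frac{4}{9} + (\frac{2}{3})² = \frac{8}{9}
E[X(X-1)] = \frac{8}{9} - \frac{2}{3} = \frac{2}{9}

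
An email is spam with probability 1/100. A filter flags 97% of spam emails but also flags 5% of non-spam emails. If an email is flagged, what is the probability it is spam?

Let D = the rare event, + = positive/flagged.
P(D) = 1/100
P(+|D) = 97/100
P(+|D') = 5/100 = 1/20
P(+) = P(+|D)P(D) + P(+|D')P(D')
     = \frac{97}{100} × \frac{1}{100} + \frac{1}{20} × \frac{99}{100}
     = \frac{37}{625}
P(D|+) = P(+|D)P(D)/P(+) = \frac{97}{592}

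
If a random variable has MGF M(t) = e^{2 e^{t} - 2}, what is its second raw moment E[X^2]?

To find E[X^2], compute M^(2)(0):
M^(1)(t) = 2 e^{t} e^{2 e^{t} - 2}
M^(2)(t) = 4 e^{2 t} e^{2 e^{t} - 2} + 2 e^{t} e^{2 e^{t} - 2}
M^(2)(0) = 6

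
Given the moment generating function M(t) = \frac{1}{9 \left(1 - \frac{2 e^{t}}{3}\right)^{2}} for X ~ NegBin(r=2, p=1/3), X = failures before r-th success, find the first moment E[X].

To find E[X], compute M^(1)(0):
M^(1)(t) = \frac{4 e^{t}}{27 \left(1 - \frac{2 e^{t}}{3}\right)^{3}}
M^(1)(0) = 4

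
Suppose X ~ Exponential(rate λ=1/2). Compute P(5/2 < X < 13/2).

P(5/2 < X < 13/2) = ∫_{5/2}^{13/2} f(x) dx
where f(x) = \frac{e^{- \frac{x}{2}}}{2}
= - \frac{1 - e^{2}}{e^{\frac{13}{4}}}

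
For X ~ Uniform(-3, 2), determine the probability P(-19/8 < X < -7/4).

P(-19/8 < X < -7/4) = ∫_{-19/8}^{-7/4} f(x) dx
where f(x) = \frac{1}{5}
= \frac{1}{8}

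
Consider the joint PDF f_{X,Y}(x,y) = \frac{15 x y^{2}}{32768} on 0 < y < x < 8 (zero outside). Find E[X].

f_X(x) = ∫_0^x \frac{15 x y^{2}}{32768} dy = \frac{5 x^{4}}{32768}
E[X] = ∫_0^8 x × (\frac{5 x^{4}}{32768}) dx = \frac{20}{3}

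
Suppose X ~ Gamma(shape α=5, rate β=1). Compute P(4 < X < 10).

P(4 < X < 10) = ∫_{4}^{10} f(x) dx
where f(x) = \frac{x^{4} e^{- x}}{24}
= \frac{-1933 + 103 e^{6}}{3 e^{10}}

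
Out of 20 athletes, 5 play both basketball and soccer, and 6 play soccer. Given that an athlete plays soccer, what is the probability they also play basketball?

P(A ∩ B) = 5/20 = 1/4
P(B) = 6/20 = 3/10
P(A|B) = P(A ∩ B) / P(B) = (1/4) / (3/10) = 5/6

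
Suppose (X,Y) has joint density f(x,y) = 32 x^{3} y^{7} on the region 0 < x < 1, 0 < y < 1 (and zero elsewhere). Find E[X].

E[X] = ∫_0^1 ∫_0^1 x × f(x,y) dy dx
= ∫_0^1 ∫_0^1 x × (32 x^{3} y^{7}) dy dx
= \frac{4}{5}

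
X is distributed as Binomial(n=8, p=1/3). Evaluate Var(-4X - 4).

For X ~ Binomial(n=8, p=1/3):
Var(X) = \frac{16}{9}
Var(-4X - 4) = (-4)² × Var(X) = 16 × \frac{16}{9} = \frac{256}{9}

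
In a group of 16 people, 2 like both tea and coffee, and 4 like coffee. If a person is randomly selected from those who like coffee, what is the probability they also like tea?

P(A ∩ B) = 2/16 = 1/8
P(B) = 4/16 = 1/4
P(A|B) = P(A ∩ B) / P(B) = (1/8) / (1/4) = 1/2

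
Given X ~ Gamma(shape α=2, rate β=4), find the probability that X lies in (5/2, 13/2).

P(5/2 < X < 13/2) = ∫_{5/2}^{13/2} f(x) dx
where f(x) = 16 x e^{- 4 x}
= \frac{-27 + 11 e^{16}}{e^{26}}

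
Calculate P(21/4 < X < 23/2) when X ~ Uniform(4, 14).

P(21/4 < X < 23/2) = ∫_{21/4}^{23/2} f(x) dx
where f(x) = \frac{1}{10}
= \frac{5}{8}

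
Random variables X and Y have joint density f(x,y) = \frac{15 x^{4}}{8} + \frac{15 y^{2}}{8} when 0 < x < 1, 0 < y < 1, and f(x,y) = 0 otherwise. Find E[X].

E[X] = ∫_0^1 ∫_0^1 x × f(x,y) dy dx
= ∫_0^1 ∫_0^1 x × (\frac{15 x^{4}}{8} + \frac{15 y^{2}}{8}) dy dx
= \frac{5}{8}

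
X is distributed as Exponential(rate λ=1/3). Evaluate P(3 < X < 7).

P(3 < X < 7) = ∫_{3}^{7} f(x) dx
where f(x) = \frac{e^{- \frac{x}{3}}}{3}
= - \frac{1}{e^{\frac{7}{3}}} + e^{-1}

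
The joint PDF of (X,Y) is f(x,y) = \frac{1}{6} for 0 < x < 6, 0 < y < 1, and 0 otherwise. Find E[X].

f_X(x) = ∫_0^1 \frac{1}{6} dy = \frac{1}{6}
E[X] = ∫_0^6 x × (\frac{1}{6}) dx = 3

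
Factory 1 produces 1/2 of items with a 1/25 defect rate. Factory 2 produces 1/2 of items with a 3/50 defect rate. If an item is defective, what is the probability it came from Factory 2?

Using Bayes' theorem:
P(F1) = 1/2, P(D|F1) = 1/25
P(F2) = 1/2, P(D|F2) = 3/50
P(D) = P(D|F1)P(F1) + P(D|F2)P(F2)
     = \frac{1}{20}
P(F2|D) = P(D|F2)P(F2) / P(D)
= \frac{3}{5}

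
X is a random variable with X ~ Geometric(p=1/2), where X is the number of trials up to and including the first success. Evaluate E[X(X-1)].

E[X(X-1)] = E[X² - X] = E[X²] - E[X]
E[X] = 2
E[X²] = Var(X) + (E[X])² = 2 + (2)² = 6
E[X(X-1)] = 6 - 2 = 4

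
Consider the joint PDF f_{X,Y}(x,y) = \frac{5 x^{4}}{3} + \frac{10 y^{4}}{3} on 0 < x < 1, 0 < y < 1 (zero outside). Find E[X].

E[X] = ∫_0^1 ∫_0^1 x × f(x,y) dy dx
= ∫_0^1 ∫_0^1 x × (\frac{5 x^{4}}{3} + \frac{10 y^{4}}{3}) dy dx
= \frac{11}{18}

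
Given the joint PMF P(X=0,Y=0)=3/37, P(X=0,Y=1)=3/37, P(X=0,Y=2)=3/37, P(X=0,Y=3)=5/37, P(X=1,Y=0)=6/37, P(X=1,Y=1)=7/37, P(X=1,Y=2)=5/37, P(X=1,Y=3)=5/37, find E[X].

First find marginal of X:
P(X=0) = 14/37
P(X=1) = 23/37
E[X] = 0 × 14/37 + 1 × 23/37 = 23/37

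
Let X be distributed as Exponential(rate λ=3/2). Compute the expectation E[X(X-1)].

E[X(X-1)] = E[X² - X] = E[X²] - E[X]
E[X] = \frac{2}{3}
E[X²] = Var(X) + (E[X])² = \frac{4}{9} + (\frac{2}{3})² = \frac{8}{9}
E[X(X-1)] = \frac{8}{9} - \frac{2}{3} = \frac{2}{9}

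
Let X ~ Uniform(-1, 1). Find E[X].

For X ~ Uniform(-1, 1), the expected value is:
E[X] = 0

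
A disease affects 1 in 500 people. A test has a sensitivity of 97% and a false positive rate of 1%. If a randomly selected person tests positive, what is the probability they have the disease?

Let D = the rare event, + = positive/flagged.
P(D) = 1/500
P(+|D) = 97/100
P(+|D') = 1/100
P(+) = P(+|D)P(D) + P(+|D')P(D')
     = \frac{97}{100} × \frac{1}{500} + \frac{1}{100} × \frac{499}{500}
     = \frac{149}{12500}
P(D|+) = P(+|D)P(D)/P(+) = \frac{97}{596}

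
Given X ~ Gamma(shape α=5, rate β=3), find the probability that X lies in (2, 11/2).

P(2 < X < 11/2) = ∫_{2}^{11/2} f(x) dx
where f(x) = \frac{81 x^{4} e^{- 3 x}}{8}
= - \frac{510803}{128 e^{\frac{33}{2}}} + \frac{115}{e^{6}}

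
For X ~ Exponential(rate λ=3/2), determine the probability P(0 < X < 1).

P(0 < X < 1) = ∫_{0}^{1} f(x) dx
where f(x) = \frac{3 e^{- \frac{3 x}{2}}}{2}
= 1 - e^{- \frac{3}{2}}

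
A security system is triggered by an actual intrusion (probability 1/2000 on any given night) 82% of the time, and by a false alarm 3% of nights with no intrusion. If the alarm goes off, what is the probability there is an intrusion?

Let D = the rare event, + = positive/flagged.
P(D) = 1/2000
P(+|D) = 82/100 = 41/50
P(+|D') = 3/100
P(+) = P(+|D)P(D) + P(+|D')P(D')
     = \frac{41}{50} × \frac{1}{2000} + \frac{3}{100} × \frac{1999}{2000}
     = \frac{6079}{200000}
P(D|+) = P(+|D)P(D)/P(+) = \frac{82}{6079}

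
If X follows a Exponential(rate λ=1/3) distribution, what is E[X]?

For X ~ Exponential(rate λ=1/3), the expected value is:
E[X] = 3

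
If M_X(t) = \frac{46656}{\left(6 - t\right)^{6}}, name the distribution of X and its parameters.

The MGF M(t) = \frac{46656}{\left(6 - t\right)^{6}} is the standard form for the Gamma distribution.
Comparing with the known MGF formula identifies: Gamma(shape α=6, rate β=6)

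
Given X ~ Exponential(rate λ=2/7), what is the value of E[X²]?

Using the identity E[X²] = Var(X) + (E[X])²:
E[X] = \frac{7}{2}
Var(X) = \frac{49}{4}
E[X²] = \frac{49}{4} + (\frac{7}{2})²
= \frac{49}{2}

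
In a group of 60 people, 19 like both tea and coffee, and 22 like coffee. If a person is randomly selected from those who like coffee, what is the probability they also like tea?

P(A ∩ B) = 19/60
P(B) = 22/60 = 11/30
P(A|B) = P(A ∩ B) / P(B) = (19/60) / (11/30) = 19/22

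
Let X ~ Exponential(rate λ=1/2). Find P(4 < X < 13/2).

P(4 < X < 13/2) = ∫_{4}^{13/2} f(x) dx
where f(x) = \frac{e^{- \frac{x}{2}}}{2}
= - \frac{1}{e^{\frac{13}{4}}} + e^{-2}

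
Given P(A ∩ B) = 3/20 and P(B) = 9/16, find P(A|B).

P(A|B) = P(A ∩ B) / P(B)
= (3/20) / (9/16)
= 4/15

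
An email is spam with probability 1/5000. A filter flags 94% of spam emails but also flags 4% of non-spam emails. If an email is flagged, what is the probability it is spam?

Let D = the rare event, + = positive/flagged.
P(D) = 1/5000
P(+|D) = 94/100 = 47/50
P(+|D') = 4/100 = 1/25
P(+) = P(+|D)P(D) + P(+|D')P(D')
     = \frac{47}{50} × \frac{1}{5000} + \frac{1}{25} × \frac{4999}{5000}
     = \frac{2009}{50000}
P(D|+) = P(+|D)P(D)/P(+) = \frac{47}{10045}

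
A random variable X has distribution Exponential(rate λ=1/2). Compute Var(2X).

For X ~ Exponential(rate λ=1/2):
Var(X) = 4
Var(2X) = (2)² × Var(X) = 4 × 4 = 16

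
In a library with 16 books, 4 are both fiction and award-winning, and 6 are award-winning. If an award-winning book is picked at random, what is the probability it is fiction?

P(A ∩ B) = 4/16 = 1/4
P(B) = 6/16 = 3/8
P(A|B) = P(A ∩ B) / P(B) = (1/4) / (3/8) = 2/3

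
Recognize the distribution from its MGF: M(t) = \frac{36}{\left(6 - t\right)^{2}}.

The MGF M(t) = \frac{36}{\left(6 - t\right)^{2}} is the standard form for the Gamma distribution.
Comparing with the known MGF formula identifies: Gamma(shape α=2, rate β=6)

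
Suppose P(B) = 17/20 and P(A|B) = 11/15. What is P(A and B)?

By definition, P(A|B) = P(A ∩ B) / P(B)
So P(A ∩ B) = P(A|B) × P(B)
= 11/15 × 17/20
= 187/300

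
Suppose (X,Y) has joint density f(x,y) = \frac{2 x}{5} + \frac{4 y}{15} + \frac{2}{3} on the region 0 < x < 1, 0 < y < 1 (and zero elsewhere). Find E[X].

E[X] = ∫_0^1 ∫_0^1 x × f(x,y) dy dx
= ∫_0^1 ∫_0^1 x × (\frac{2 x}{5} + \frac{4 y}{15} + \frac{2}{3}) dy dx
= \frac{8}{15}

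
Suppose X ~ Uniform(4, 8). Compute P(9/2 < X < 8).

P(9/2 < X < 8) = ∫_{9/2}^{8} f(x) dx
where f(x) = \frac{1}{4}
= \frac{7}{8}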